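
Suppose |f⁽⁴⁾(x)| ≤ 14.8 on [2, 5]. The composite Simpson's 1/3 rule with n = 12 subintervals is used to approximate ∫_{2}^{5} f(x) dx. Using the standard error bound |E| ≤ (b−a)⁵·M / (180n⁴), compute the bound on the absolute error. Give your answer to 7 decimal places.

0.0009635

|E| ≤ (3)⁵·14.8 / (180·12⁴) = 3596.4/3732480 = 0.0009635.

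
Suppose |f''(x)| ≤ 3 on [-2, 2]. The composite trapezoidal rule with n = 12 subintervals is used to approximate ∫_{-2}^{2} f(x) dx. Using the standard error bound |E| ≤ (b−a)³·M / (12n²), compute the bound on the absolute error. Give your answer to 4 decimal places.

|E| ≤ (4)³·3 / (12·12²) = 192/1728 = 0.1111.

0.1111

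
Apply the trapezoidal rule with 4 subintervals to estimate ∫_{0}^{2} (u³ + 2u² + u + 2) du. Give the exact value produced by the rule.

h = (2 − 0)/4 = 0.5.
Nodes u₀,…,u₄ = 0, 0.5, 1, 1.5, 2.
f(u) = u³ + 2u² + u + 2: f₀=2, f₁=3.125, f₂=6, f₃=11.375, f₄=20.
(h/2)·[f₀ + 2f₁ + 2f₂ + 2f₃ + f₄] = 0.25·(63) = 15.75.

15.75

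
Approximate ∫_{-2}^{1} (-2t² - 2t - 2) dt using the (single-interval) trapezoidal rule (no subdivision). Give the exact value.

-18

T = (b−a)/2 · [f(-2) + f(1)] = 1.5·[(-6) + (-6)] = -18.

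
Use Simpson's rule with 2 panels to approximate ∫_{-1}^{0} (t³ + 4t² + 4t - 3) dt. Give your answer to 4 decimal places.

h = (0 − (-1))/2 = 0.5.
Nodes t₀,…,t₂ = -1, -0.5, 0.
f(t) = t³ + 4t² + 4t - 3: f₀=-4, f₁=-4.125, f₂=-3.
(h/3)·[f₀ + 4f₁ + f₂] = 0.166667·(-23.5) = -3.9167.

-3.9167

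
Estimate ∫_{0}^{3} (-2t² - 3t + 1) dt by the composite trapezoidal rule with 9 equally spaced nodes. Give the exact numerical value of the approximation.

h = (3 − 0)/8 = 0.375.
Nodes t₀,…,t₈ = 0, 0.375, 0.75, 1.125, 1.5, 1.875, 2.25, 2.625, 3.
f(t) = -2t² - 3t + 1: f₀=1, f₁=-0.40625, f₂=-2.375, f₃=-4.90625, f₄=-8, f₅=-11.65625, f₆=-15.875, f₇=-20.65625, f₈=-26.
(h/2)·[f₀ + 2f₁ + 2f₂ + 2f₃ + 2f₄ + 2f₅ + 2f₆ + 2f₇ + f₈] = 0.1875·(-152.75) = -28.640625.

-28.640625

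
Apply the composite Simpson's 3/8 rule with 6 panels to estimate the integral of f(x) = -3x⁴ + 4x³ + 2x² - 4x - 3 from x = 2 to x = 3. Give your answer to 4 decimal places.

-61.9340

h = (3 − 2)/6 = 0.166667.
Nodes x₀,…,x₆ = 2, 2.166667, 2.333333, 2.5, 2.666667, 2.833333, 3.
f(x) = -3x⁴ + 4x³ + 2x² - 4x - 3: f₀=-19, f₁=-27.706019, f₂=-39.555556, f₃=-55.1875, f₄=-75.296296, f₅=-100.631944, f₆=-132.
(3h/8)·[f₀ + 3f₁ + 3f₂ + 2f₃ + 3f₄ + 3f₅ + f₆] = 0.0625·(-990.944444) = -61.9340.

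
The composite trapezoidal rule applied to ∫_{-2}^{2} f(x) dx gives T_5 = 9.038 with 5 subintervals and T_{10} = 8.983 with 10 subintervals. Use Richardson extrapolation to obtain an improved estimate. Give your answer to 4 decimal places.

R = (4·T_{10} − T_5) / 3 = (4·8.983 − 9.038)/3 = (26.894)/3 = 8.9647.

8.9647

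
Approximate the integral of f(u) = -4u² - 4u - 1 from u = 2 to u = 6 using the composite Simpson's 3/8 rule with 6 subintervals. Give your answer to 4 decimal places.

-345.3333

h = (6 − 2)/6 = 0.666667.
Nodes u₀,…,u₆ = 2, 2.666667, 3.333333, 4, 4.666667, 5.333333, 6.
f(u) = -4u² - 4u - 1: f₀=-25, f₁=-40.111111, f₂=-58.777778, f₃=-81, f₄=-106.777778, f₅=-136.111111, f₆=-169.
(3h/8)·[f₀ + 3f₁ + 3f₂ + 2f₃ + 3f₄ + 3f₅ + f₆] = 0.25·(-1381.333333) = -345.3333.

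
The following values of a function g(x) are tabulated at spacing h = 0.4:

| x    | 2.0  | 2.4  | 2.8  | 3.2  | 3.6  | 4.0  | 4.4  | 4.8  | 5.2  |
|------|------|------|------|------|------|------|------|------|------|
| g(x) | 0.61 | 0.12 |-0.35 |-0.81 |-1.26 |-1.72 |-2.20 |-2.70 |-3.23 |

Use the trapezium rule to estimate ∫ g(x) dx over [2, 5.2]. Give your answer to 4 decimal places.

h = 0.4, n = 8.
(h/2)·[y₀ + 2y₁ + 2y₂ + 2y₃ + 2y₄ + 2y₅ + 2y₆ + 2y₇ + y₈] = 0.2·(-20.46) = -4.0920.

-4.0920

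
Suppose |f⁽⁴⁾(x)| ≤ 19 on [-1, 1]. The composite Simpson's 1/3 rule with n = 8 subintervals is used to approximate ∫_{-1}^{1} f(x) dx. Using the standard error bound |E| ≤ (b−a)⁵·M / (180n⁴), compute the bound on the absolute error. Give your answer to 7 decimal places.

0.0008247

|E| ≤ (2)⁵·19 / (180·8⁴) = 608/737280 = 0.0008247.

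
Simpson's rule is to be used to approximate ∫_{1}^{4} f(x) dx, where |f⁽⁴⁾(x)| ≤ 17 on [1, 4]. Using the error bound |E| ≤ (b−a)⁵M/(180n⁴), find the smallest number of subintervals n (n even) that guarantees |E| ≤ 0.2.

Need 4131/(180n⁴) ≤ 0.2.
n⁴ ≥ 4131/(180·0.2) = 114.75 ⇒ n ≥ 3.2729, so the smallest even n is 4. (n must be even for Simpson's rule.)

4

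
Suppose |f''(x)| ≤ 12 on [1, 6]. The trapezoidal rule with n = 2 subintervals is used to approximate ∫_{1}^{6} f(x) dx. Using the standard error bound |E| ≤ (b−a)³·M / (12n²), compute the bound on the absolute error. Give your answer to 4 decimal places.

|E| ≤ (5)³·12 / (12·2²) = 1500/48 = 31.2500.

31.2500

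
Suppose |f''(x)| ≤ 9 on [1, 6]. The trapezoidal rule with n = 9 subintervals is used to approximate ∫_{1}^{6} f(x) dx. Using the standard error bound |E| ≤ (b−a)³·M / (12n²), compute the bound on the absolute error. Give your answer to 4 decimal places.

1.1574

|E| ≤ (5)³·9 / (12·9²) = 1125/972 = 1.1574.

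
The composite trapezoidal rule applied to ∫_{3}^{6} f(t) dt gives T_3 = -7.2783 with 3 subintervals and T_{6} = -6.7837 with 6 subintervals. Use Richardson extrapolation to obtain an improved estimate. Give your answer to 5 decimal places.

-6.61883

R = (4·T_{6} − T_3) / 3 = (4·(-6.7837) − (-7.2783))/3 = (-19.8565)/3 = -6.61883.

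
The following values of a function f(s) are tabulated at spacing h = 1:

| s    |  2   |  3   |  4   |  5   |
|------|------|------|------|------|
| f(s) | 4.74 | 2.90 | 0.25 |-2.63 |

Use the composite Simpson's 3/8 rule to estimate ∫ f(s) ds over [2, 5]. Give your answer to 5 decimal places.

h = 1, n = 3.
(3h/8)·[y₀ + 3y₁ + 3y₂ + y₃] = 0.375·(11.56) = 4.33500.

4.33500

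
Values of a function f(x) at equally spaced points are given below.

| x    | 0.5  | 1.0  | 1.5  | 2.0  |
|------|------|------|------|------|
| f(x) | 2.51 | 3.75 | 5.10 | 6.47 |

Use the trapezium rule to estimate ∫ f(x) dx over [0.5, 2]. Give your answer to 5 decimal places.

h = 0.5, n = 3.
(h/2)·[y₀ + 2y₁ + 2y₂ + y₃] = 0.25·(26.68) = 6.67000.

6.67000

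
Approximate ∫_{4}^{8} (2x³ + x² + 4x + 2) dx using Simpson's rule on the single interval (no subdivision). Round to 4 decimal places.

2173.3333

S = (b−a)/6 · [f(4) + 4f(6) + f(8)] = 0.666667·[162 + 4·494 + 1122] = 2173.3333.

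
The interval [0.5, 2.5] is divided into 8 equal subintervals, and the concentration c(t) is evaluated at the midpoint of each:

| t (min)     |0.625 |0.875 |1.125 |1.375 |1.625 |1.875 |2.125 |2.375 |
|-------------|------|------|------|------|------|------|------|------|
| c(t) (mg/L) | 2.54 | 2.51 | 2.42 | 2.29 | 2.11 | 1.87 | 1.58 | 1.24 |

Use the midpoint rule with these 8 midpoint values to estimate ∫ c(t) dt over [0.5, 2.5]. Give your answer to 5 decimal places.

4.14000

h = 0.25, n = 8.
h·[y(m₁) + y(m₂) + y(m₃) + y(m₄) + y(m₅) + y(m₆) + y(m₇) + y(m₈)] = 0.25·(16.56) = 4.14000.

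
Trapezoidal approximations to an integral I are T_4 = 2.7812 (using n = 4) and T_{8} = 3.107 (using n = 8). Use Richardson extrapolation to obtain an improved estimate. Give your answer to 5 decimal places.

R = (4·T_{8} − T_4) / 3 = (4·3.107 − 2.7812)/3 = (9.6468)/3 = 3.21560.

3.21560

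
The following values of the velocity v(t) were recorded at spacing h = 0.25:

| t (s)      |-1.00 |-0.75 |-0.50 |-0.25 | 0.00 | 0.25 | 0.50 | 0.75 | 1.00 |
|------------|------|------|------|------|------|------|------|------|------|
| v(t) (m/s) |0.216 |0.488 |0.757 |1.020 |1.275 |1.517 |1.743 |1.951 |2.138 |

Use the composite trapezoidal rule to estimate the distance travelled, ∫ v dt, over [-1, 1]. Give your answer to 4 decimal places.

h = 0.25, n = 8.
(h/2)·[y₀ + 2y₁ + 2y₂ + 2y₃ + 2y₄ + 2y₅ + 2y₆ + 2y₇ + y₈] = 0.125·(19.856) = 2.4820.

2.4820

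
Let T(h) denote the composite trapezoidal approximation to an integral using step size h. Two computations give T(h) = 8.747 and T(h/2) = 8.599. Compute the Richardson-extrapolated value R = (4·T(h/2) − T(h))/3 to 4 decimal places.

8.5497

R = (4·T(h/2) − T(h)) / 3 = (4·8.599 − 8.747)/3 = (25.649)/3 = 8.5497.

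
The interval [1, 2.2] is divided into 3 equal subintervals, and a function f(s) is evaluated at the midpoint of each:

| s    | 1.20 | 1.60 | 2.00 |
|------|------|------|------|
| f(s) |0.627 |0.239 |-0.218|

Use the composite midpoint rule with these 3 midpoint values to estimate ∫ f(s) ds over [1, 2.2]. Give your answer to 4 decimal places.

0.2592

h = 0.4, n = 3.
h·[y(m₁) + y(m₂) + y(m₃)] = 0.4·(0.648) = 0.2592.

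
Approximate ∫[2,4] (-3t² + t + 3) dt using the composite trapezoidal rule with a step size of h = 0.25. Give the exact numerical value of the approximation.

-44.0625

h = (4 − 2)/8 = 0.25.
Nodes t₀,…,t₈ = 2, 2.25, 2.5, 2.75, 3, 3.25, 3.5, 3.75, 4.
f(t) = -3t² + t + 3: f₀=-7, f₁=-9.9375, f₂=-13.25, f₃=-16.9375, f₄=-21, f₅=-25.4375, f₆=-30.25, f₇=-35.4375, f₈=-41.
(h/2)·[f₀ + 2f₁ + 2f₂ + 2f₃ + 2f₄ + 2f₅ + 2f₆ + 2f₇ + f₈] = 0.125·(-352.5) = -44.0625.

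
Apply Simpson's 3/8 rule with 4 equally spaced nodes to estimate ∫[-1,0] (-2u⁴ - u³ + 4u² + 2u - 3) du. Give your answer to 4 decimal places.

h = (0 − (-1))/3 = 0.333333.
Nodes u₀,…,u₃ = -1, -0.666667, -0.333333, 0.
f(u) = -2u⁴ - u³ + 4u² + 2u - 3: f₀=-2, f₁=-2.654321, f₂=-3.209877, f₃=-3.
(3h/8)·[f₀ + 3f₁ + 3f₂ + f₃] = 0.125·(-22.592593) = -2.8241.

-2.8241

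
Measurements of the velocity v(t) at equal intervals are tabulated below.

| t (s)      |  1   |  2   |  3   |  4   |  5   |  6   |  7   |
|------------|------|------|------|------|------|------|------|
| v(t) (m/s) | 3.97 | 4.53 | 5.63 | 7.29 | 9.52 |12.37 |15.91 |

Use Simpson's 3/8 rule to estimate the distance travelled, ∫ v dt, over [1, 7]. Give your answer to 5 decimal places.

h = 1, n = 6.
(3h/8)·[y₀ + 3y₁ + 3y₂ + 2y₃ + 3y₄ + 3y₅ + y₆] = 0.375·(130.61) = 48.97875.

48.97875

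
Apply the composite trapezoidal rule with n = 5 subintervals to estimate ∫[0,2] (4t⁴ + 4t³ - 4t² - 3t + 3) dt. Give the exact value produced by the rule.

33.05984

h = (2 − 0)/5 = 0.4.
Nodes t₀,…,t₅ = 0, 0.4, 0.8, 1.2, 1.6, 2.
f(t) = 4t⁴ + 4t³ - 4t² - 3t + 3: f₀=3, f₁=1.5184, f₂=1.7264, f₃=8.8464, f₄=30.5584, f₅=77.
(h/2)·[f₀ + 2f₁ + 2f₂ + 2f₃ + 2f₄ + f₅] = 0.2·(165.2992) = 33.05984.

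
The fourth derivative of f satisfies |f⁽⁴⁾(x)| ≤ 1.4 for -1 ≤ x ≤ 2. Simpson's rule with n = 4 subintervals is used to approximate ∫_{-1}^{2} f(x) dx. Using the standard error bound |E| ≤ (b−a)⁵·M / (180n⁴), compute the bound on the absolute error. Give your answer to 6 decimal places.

0.007383

|E| ≤ (3)⁵·1.4 / (180·4⁴) = 340.2/46080 = 0.007383.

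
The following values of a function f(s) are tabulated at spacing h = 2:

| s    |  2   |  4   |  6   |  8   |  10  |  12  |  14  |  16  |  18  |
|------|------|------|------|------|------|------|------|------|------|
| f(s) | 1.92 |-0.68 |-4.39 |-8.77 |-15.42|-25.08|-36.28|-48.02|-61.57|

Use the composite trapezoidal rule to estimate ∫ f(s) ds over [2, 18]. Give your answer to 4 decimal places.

-336.9300

h = 2, n = 8.
(h/2)·[y₀ + 2y₁ + 2y₂ + 2y₃ + 2y₄ + 2y₅ + 2y₆ + 2y₇ + y₈] = 1·(-336.93) = -336.9300.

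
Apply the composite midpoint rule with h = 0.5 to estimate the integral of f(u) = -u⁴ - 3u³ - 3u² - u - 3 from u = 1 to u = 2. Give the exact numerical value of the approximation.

h = (2 − 1)/2 = 0.5.
Midpoints m₁,…,m₂ = 1.25, 1.75.
f(m₁)=-17.23828125, f(m₂)=-39.39453125.
h·[f(m₁) + f(m₂)] = 0.5·(-56.6328125) = -28.31640625.

-28.31640625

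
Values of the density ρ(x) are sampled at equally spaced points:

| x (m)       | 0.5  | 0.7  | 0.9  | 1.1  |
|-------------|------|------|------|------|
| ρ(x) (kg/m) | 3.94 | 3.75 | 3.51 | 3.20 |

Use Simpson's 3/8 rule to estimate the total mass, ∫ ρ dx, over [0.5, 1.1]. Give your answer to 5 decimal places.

2.16900

h = 0.2, n = 3.
(3h/8)·[y₀ + 3y₁ + 3y₂ + y₃] = 0.075·(28.92) = 2.16900.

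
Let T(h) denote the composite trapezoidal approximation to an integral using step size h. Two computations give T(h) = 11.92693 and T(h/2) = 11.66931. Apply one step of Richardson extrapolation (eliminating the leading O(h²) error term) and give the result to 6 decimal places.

11.583437

R = (4·T(h/2) − T(h)) / 3 = (4·11.66931 − 11.92693)/3 = (34.75031)/3 = 11.583437.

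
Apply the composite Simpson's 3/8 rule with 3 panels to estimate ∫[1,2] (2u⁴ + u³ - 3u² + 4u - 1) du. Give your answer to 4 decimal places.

14.1574

h = (2 − 1)/3 = 0.333333.
Nodes u₀,…,u₃ = 1, 1.333333, 1.666667, 2.
f(u) = 2u⁴ + u³ - 3u² + 4u - 1: f₀=3, f₁=7.691358, f₂=17.395062, f₃=35.
(3h/8)·[f₀ + 3f₁ + 3f₂ + f₃] = 0.125·(113.259259) = 14.1574.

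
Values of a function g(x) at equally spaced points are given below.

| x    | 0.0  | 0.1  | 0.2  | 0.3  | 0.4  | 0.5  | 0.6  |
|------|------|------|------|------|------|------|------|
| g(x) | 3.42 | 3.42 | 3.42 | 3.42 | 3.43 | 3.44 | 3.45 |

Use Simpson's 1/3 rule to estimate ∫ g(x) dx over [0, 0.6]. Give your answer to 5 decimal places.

h = 0.1, n = 6.
(h/3)·[y₀ + 4y₁ + 2y₂ + 4y₃ + 2y₄ + 4y₅ + y₆] = 0.033333·(61.69) = 2.05633.

2.05633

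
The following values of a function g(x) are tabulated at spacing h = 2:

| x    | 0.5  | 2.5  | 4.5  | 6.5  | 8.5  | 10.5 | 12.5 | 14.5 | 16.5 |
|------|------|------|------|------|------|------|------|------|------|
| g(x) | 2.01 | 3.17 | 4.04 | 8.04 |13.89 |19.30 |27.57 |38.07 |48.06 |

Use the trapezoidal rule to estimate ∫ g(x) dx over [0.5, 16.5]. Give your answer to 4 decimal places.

278.2300

h = 2, n = 8.
(h/2)·[y₀ + 2y₁ + 2y₂ + 2y₃ + 2y₄ + 2y₅ + 2y₆ + 2y₇ + y₈] = 1·(278.23) = 278.2300.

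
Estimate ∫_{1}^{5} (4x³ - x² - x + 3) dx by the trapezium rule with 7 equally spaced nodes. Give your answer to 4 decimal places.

h = (5 − 1)/6 = 0.666667.
Nodes x₀,…,x₆ = 1, 1.666667, 2.333333, 3, 3.666667, 4.333333, 5.
f(x) = 4x³ - x² - x + 3: f₀=5, f₁=17.074074, f₂=46.037037, f₃=99, f₄=183.074074, f₅=305.370370, f₆=473.
(h/2)·[f₀ + 2f₁ + 2f₂ + 2f₃ + 2f₄ + 2f₅ + f₆] = 0.333333·(1779.111111) = 593.0370.

593.0370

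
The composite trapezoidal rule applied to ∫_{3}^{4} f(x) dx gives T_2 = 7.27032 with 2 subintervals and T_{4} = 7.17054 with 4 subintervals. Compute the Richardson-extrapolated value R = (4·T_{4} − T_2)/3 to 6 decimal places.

R = (4·T_{4} − T_2) / 3 = (4·7.17054 − 7.27032)/3 = (21.41184)/3 = 7.137280.

7.137280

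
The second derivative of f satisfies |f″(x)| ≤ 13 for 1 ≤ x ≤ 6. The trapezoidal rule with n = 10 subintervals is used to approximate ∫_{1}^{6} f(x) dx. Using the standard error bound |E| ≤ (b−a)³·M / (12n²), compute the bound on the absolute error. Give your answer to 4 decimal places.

|E| ≤ (5)³·13 / (12·10²) = 1625/1200 = 1.3542.

1.3542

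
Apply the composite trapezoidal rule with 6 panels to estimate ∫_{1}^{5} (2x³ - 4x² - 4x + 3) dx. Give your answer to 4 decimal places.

114.8148

h = (5 − 1)/6 = 0.666667.
Nodes x₀,…,x₆ = 1, 1.666667, 2.333333, 3, 3.666667, 4.333333, 5.
f(x) = 2x³ - 4x² - 4x + 3: f₀=-3, f₁=-5.518519, f₂=-2.703704, f₃=9, f₄=33.148148, f₅=73.296296, f₆=133.
(h/2)·[f₀ + 2f₁ + 2f₂ + 2f₃ + 2f₄ + 2f₅ + f₆] = 0.333333·(344.444444) = 114.8148.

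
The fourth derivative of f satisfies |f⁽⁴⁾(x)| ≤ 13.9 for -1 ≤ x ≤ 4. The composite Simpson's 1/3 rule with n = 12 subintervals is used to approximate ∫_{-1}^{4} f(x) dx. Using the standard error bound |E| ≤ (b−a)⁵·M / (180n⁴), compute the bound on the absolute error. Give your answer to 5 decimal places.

0.01164

|E| ≤ (5)⁵·13.9 / (180·12⁴) = 43437.5/3732480 = 0.01164.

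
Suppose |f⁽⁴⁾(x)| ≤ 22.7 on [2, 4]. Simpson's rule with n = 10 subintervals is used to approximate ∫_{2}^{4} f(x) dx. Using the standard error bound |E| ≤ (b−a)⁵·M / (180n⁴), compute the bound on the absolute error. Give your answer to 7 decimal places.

|E| ≤ (2)⁵·22.7 / (180·10⁴) = 726.4/1800000 = 0.0004036.

0.0004036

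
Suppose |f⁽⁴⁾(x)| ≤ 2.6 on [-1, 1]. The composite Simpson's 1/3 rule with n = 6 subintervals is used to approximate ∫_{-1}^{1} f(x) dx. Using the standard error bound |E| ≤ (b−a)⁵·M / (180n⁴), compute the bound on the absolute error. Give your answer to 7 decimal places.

|E| ≤ (2)⁵·2.6 / (180·6⁴) = 83.2/233280 = 0.0003567.

0.0003567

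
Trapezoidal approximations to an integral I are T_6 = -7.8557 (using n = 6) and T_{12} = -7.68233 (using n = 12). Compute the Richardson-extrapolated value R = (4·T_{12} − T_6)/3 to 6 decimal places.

R = (4·T_{12} − T_6) / 3 = (4·(-7.68233) − (-7.8557))/3 = (-22.87362)/3 = -7.624540.

-7.624540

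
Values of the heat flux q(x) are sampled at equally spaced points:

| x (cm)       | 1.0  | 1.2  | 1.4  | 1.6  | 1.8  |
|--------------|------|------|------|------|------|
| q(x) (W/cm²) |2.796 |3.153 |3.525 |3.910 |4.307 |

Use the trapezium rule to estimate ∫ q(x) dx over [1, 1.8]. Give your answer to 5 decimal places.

2.82790

h = 0.2, n = 4.
(h/2)·[y₀ + 2y₁ + 2y₂ + 2y₃ + y₄] = 0.1·(28.279) = 2.82790.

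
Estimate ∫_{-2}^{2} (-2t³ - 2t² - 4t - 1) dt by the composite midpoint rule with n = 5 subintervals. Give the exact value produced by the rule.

-14.24

h = (2 − (-2))/5 = 0.8.
Midpoints m₁,…,m₅ = -1.6, -0.8, 0, 0.8, 1.6.
f(m₁)=8.472, f(m₂)=1.944, f(m₃)=-1, f(m₄)=-6.504, f(m₅)=-20.712.
h·[f(m₁) + f(m₂) + f(m₃) + f(m₄) + f(m₅)] = 0.8·(-17.8) = -14.24.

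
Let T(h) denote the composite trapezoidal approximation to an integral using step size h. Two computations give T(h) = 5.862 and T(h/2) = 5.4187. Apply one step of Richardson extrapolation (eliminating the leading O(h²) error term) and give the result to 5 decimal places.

5.27093

R = (4·T(h/2) − T(h)) / 3 = (4·5.4187 − 5.862)/3 = (15.8128)/3 = 5.27093.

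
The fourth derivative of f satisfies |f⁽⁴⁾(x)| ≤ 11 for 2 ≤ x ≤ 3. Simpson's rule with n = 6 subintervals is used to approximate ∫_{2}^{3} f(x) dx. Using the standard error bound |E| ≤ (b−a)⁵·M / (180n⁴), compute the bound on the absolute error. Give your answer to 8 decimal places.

0.00004715

|E| ≤ (1)⁵·11 / (180·6⁴) = 11/233280 = 0.00004715.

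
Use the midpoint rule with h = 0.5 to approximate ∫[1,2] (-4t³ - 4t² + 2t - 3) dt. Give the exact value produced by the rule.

h = (2 − 1)/2 = 0.5.
Midpoints m₁,…,m₂ = 1.25, 1.75.
f(m₁)=-14.5625, f(m₂)=-33.1875.
h·[f(m₁) + f(m₂)] = 0.5·(-47.75) = -23.875.

-23.875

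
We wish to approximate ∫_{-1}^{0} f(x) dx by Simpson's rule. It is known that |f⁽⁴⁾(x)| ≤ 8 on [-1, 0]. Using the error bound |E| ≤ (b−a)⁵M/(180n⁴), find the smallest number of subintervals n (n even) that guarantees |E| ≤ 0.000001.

16

Need 8/(180n⁴) ≤ 0.000001.
n⁴ ≥ 8/(180·0.000001) = 44444.4 ⇒ n ≥ 14.5196, so the smallest even n is 16. (n must be even for Simpson's rule.)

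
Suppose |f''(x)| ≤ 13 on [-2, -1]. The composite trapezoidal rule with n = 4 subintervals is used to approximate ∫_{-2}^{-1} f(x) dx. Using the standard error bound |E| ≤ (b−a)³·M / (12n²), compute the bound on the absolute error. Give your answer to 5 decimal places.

|E| ≤ (1)³·13 / (12·4²) = 13/192 = 0.06771.

0.06771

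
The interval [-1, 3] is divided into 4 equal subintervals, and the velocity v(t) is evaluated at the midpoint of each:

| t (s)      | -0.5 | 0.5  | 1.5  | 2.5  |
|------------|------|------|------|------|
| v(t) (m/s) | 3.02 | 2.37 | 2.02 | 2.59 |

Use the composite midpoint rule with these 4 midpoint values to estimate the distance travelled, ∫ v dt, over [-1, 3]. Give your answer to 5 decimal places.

10.00000

h = 1, n = 4.
h·[y(m₁) + y(m₂) + y(m₃) + y(m₄)] = 1·(10.00) = 10.00000.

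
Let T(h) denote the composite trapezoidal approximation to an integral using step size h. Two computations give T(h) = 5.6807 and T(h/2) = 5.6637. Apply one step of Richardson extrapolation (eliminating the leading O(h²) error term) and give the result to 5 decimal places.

5.65803

R = (4·T(h/2) − T(h)) / 3 = (4·5.6637 − 5.6807)/3 = (16.9741)/3 = 5.65803.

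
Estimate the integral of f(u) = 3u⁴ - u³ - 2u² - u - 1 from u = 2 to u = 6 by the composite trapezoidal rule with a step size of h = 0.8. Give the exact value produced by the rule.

4294.71616

h = (6 − 2)/5 = 0.8.
Nodes u₀,…,u₅ = 2, 2.8, 3.6, 4.4, 5.2, 6.
f(u) = 3u⁴ - u³ - 2u² - u - 1: f₀=29, f₁=142.9648, f₂=426.7088, f₃=995.1248, f₄=1992.5968, f₅=3593.
(h/2)·[f₀ + 2f₁ + 2f₂ + 2f₃ + 2f₄ + f₅] = 0.4·(10736.7904) = 4294.71616.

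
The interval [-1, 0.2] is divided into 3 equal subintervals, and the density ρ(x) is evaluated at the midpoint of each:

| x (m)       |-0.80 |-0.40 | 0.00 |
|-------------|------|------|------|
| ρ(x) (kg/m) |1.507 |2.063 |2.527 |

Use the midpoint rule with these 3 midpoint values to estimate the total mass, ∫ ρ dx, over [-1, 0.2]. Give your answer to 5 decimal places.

2.43880

h = 0.4, n = 3.
h·[y(m₁) + y(m₂) + y(m₃)] = 0.4·(6.097) = 2.43880.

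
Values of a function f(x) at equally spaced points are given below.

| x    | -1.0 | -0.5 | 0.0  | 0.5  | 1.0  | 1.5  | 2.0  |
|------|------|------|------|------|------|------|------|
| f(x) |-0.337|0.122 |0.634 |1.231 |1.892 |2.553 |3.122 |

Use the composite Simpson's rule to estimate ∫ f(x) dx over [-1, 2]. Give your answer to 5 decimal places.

3.91017

h = 0.5, n = 6.
(h/3)·[y₀ + 4y₁ + 2y₂ + 4y₃ + 2y₄ + 4y₅ + y₆] = 0.166667·(23.461) = 3.91017.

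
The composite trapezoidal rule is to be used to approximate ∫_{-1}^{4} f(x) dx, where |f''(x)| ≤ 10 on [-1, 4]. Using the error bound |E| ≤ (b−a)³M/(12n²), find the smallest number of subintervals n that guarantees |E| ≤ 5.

Need 1250/(12n²) ≤ 5.
n² ≥ 1250/(12·5) = 20.8333 ⇒ n ≥ 4.5644, so the smallest n is 5.

5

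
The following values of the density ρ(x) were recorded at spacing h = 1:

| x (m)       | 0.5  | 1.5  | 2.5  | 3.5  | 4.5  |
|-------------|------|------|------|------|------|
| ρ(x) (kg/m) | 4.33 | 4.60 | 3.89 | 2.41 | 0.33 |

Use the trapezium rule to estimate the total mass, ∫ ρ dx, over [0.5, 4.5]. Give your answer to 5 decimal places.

h = 1, n = 4.
(h/2)·[y₀ + 2y₁ + 2y₂ + 2y₃ + y₄] = 0.5·(26.46) = 13.23000.

13.23000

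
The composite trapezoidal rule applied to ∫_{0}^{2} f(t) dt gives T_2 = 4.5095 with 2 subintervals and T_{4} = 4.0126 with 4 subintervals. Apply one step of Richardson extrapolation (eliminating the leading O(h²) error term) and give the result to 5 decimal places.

R = (4·T_{4} − T_2) / 3 = (4·4.0126 − 4.5095)/3 = (11.5409)/3 = 3.84697.

3.84697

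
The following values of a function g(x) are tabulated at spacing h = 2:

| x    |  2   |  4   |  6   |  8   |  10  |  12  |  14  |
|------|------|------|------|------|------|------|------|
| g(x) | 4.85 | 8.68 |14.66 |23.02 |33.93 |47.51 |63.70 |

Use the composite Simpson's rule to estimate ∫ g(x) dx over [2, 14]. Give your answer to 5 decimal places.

h = 2, n = 6.
(h/3)·[y₀ + 4y₁ + 2y₂ + 4y₃ + 2y₄ + 4y₅ + y₆] = 0.666667·(482.57) = 321.71333.

321.71333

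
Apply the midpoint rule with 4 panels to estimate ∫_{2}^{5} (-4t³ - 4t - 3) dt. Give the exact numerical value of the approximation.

h = (5 − 2)/4 = 0.75.
Midpoints m₁,…,m₄ = 2.375, 3.125, 3.875, 4.625.
f(m₁)=-66.0859375, f(m₂)=-137.5703125, f(m₃)=-251.2421875, f(m₄)=-417.2265625.
h·[f(m₁) + f(m₂) + f(m₃) + f(m₄)] = 0.75·(-872.125) = -654.09375.

-654.09375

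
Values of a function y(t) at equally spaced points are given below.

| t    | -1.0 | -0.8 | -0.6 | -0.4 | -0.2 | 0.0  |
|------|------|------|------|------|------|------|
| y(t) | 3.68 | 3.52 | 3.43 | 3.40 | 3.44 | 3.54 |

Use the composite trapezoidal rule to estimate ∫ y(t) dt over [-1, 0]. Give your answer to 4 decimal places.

h = 0.2, n = 5.
(h/2)·[y₀ + 2y₁ + 2y₂ + 2y₃ + 2y₄ + y₅] = 0.1·(34.80) = 3.4800.

3.4800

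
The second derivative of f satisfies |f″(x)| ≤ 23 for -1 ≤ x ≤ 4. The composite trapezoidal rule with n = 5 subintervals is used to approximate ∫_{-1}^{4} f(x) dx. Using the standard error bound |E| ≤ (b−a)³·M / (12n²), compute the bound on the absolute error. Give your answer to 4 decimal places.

9.5833

|E| ≤ (5)³·23 / (12·5²) = 2875/300 = 9.5833.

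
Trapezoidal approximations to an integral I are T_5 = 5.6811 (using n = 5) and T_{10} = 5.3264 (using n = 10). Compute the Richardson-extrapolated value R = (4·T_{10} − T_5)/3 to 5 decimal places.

R = (4·T_{10} − T_5) / 3 = (4·5.3264 − 5.6811)/3 = (15.6245)/3 = 5.20817.

5.20817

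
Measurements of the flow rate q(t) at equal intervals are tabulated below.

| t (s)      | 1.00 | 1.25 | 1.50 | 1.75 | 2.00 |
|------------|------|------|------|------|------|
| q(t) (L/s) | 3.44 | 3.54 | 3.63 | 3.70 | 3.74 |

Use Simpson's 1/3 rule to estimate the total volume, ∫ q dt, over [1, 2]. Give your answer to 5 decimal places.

h = 0.25, n = 4.
(h/3)·[y₀ + 4y₁ + 2y₂ + 4y₃ + y₄] = 0.083333·(43.40) = 3.61667.

3.61667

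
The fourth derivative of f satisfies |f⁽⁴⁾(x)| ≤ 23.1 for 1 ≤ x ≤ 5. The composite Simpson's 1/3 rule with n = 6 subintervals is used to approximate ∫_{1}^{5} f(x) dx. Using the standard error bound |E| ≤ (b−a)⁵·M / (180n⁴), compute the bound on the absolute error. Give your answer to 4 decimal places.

|E| ≤ (4)⁵·23.1 / (180·6⁴) = 23654.4/233280 = 0.1014.

0.1014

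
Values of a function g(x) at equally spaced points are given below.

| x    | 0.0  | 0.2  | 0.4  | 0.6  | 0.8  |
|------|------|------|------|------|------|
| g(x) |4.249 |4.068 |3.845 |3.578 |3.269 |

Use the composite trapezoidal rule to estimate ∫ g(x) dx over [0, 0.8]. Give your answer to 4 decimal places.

h = 0.2, n = 4.
(h/2)·[y₀ + 2y₁ + 2y₂ + 2y₃ + y₄] = 0.1·(30.500) = 3.0500.

3.0500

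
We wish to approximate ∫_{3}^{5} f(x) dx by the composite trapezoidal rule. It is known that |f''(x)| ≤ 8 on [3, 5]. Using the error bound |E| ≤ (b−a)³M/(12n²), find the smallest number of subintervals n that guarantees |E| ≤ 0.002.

52

Need 64/(12n²) ≤ 0.002.
n² ≥ 64/(12·0.002) = 2666.67 ⇒ n ≥ 51.6398, so the smallest n is 52.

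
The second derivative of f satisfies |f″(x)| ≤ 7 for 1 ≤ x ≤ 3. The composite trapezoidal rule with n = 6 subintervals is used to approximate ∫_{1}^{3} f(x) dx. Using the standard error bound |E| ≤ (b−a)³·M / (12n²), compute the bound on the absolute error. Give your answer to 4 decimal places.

0.1296

|E| ≤ (2)³·7 / (12·6²) = 56/432 = 0.1296.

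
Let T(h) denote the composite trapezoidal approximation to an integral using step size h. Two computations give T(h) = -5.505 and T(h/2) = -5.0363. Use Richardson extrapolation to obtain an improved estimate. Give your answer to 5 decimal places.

-4.88007

R = (4·T(h/2) − T(h)) / 3 = (4·(-5.0363) − (-5.505))/3 = (-14.6402)/3 = -4.88007.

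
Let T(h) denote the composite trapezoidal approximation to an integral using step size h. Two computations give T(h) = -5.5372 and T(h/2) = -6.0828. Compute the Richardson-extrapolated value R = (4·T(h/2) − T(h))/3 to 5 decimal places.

-6.26467

R = (4·T(h/2) − T(h)) / 3 = (4·(-6.0828) − (-5.5372))/3 = (-18.7940)/3 = -6.26467.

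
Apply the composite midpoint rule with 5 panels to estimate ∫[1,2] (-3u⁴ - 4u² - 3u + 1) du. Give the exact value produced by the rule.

h = (2 − 1)/5 = 0.2.
Midpoints m₁,…,m₅ = 1.1, 1.3, 1.5, 1.7, 1.9.
f(m₁)=-11.5323, f(m₂)=-18.2283, f(m₃)=-27.6875, f(m₄)=-40.7163, f(m₅)=-58.2363.
h·[f(m₁) + f(m₂) + f(m₃) + f(m₄) + f(m₅)] = 0.2·(-156.4007) = -31.28014.

-31.28014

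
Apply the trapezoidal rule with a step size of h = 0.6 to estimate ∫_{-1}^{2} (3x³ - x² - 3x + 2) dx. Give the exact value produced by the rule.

h = (2 − (-1))/5 = 0.6.
Nodes x₀,…,x₅ = -1, -0.4, 0.2, 0.8, 1.4, 2.
f(x) = 3x³ - x² - 3x + 2: f₀=1, f₁=2.848, f₂=1.384, f₃=0.496, f₄=4.072, f₅=16.
(h/2)·[f₀ + 2f₁ + 2f₂ + 2f₃ + 2f₄ + f₅] = 0.3·(34.6) = 10.38.

10.38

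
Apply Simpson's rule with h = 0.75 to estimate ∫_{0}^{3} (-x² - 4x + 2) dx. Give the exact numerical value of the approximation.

-21

h = (3 − 0)/4 = 0.75.
Nodes x₀,…,x₄ = 0, 0.75, 1.5, 2.25, 3.
f(x) = -x² - 4x + 2: f₀=2, f₁=-1.5625, f₂=-6.25, f₃=-12.0625, f₄=-19.
(h/3)·[f₀ + 4f₁ + 2f₂ + 4f₃ + f₄] = 0.25·(-84) = -21.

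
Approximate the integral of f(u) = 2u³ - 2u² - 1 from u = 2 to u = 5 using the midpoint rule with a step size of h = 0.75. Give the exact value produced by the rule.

h = (5 − 2)/4 = 0.75.
Midpoints m₁,…,m₄ = 2.375, 3.125, 3.875, 4.625.
f(m₁)=14.51171875, f(m₂)=40.50390625, f(m₃)=85.33984375, f(m₄)=154.08203125.
h·[f(m₁) + f(m₂) + f(m₃) + f(m₄)] = 0.75·(294.4375) = 220.828125.

220.828125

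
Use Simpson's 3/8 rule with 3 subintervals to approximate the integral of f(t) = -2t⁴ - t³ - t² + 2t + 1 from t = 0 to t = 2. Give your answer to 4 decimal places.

h = (2 − 0)/3 = 0.666667.
Nodes t₀,…,t₃ = 0, 0.666667, 1.333333, 2.
f(t) = -2t⁴ - t³ - t² + 2t + 1: f₀=1, f₁=1.197531, f₂=-6.802469, f₃=-39.
(3h/8)·[f₀ + 3f₁ + 3f₂ + f₃] = 0.25·(-54.814815) = -13.7037.

-13.7037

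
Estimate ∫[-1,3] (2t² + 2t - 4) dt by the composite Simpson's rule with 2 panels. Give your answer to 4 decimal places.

10.6667

h = (3 − (-1))/2 = 2.
Nodes t₀,…,t₂ = -1, 1, 3.
f(t) = 2t² + 2t - 4: f₀=-4, f₁=0, f₂=20.
(h/3)·[f₀ + 4f₁ + f₂] = 0.666667·(16) = 10.6667.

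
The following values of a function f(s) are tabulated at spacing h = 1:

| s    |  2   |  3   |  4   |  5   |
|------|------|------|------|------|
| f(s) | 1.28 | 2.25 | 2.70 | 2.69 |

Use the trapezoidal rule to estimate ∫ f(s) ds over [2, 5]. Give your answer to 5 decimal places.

h = 1, n = 3.
(h/2)·[y₀ + 2y₁ + 2y₂ + y₃] = 0.5·(13.87) = 6.93500.

6.93500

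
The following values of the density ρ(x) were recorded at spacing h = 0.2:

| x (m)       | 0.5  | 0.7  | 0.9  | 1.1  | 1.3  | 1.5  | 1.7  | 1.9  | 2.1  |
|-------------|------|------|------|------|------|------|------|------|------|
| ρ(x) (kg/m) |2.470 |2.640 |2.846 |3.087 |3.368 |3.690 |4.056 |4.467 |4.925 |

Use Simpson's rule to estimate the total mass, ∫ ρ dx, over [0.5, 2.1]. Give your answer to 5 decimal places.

5.56473

h = 0.2, n = 8.
(h/3)·[y₀ + 4y₁ + 2y₂ + 4y₃ + 2y₄ + 4y₅ + 2y₆ + 4y₇ + y₈] = 0.066667·(83.471) = 5.56473.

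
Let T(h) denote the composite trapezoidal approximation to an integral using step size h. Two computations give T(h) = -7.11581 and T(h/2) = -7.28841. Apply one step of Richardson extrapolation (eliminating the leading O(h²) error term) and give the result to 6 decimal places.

-7.345943

R = (4·T(h/2) − T(h)) / 3 = (4·(-7.28841) − (-7.11581))/3 = (-22.03783)/3 = -7.345943.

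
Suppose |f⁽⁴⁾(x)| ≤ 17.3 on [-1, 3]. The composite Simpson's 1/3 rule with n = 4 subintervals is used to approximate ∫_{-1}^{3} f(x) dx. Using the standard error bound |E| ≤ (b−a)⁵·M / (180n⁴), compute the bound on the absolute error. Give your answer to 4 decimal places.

|E| ≤ (4)⁵·17.3 / (180·4⁴) = 17715.2/46080 = 0.3844.

0.3844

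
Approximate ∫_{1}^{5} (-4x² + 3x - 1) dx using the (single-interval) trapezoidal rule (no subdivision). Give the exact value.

-176

T = (b−a)/2 · [f(1) + f(5)] = 2·[(-2) + (-86)] = -176.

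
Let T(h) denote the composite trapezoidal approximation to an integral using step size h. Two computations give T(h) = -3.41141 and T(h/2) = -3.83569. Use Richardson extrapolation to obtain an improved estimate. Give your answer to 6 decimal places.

-3.977117

R = (4·T(h/2) − T(h)) / 3 = (4·(-3.83569) − (-3.41141))/3 = (-11.93135)/3 = -3.977117.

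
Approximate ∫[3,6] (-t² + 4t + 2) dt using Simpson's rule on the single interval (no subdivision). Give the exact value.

-3

S = (b−a)/6 · [f(3) + 4f(4.5) + f(6)] = 0.5·[5 + 4·(-0.25) + (-10)] = -3.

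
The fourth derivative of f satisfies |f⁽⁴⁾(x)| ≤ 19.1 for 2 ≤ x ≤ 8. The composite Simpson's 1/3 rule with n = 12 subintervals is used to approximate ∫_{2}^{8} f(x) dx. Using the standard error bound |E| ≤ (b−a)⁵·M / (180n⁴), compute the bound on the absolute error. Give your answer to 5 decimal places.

|E| ≤ (6)⁵·19.1 / (180·12⁴) = 148521.6/3732480 = 0.03979.

0.03979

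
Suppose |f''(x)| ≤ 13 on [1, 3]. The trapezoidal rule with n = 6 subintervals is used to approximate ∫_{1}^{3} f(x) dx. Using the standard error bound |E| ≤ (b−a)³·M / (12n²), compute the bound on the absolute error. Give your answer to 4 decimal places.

|E| ≤ (2)³·13 / (12·6²) = 104/432 = 0.2407.

0.2407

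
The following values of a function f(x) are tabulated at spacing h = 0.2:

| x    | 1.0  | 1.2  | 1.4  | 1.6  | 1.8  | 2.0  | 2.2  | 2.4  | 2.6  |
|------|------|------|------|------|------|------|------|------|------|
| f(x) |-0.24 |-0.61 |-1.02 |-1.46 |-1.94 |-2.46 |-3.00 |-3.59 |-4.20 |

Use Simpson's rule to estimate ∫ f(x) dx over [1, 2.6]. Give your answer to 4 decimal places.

h = 0.2, n = 8.
(h/3)·[y₀ + 4y₁ + 2y₂ + 4y₃ + 2y₄ + 4y₅ + 2y₆ + 4y₇ + y₈] = 0.066667·(-48.84) = -3.2560.

-3.2560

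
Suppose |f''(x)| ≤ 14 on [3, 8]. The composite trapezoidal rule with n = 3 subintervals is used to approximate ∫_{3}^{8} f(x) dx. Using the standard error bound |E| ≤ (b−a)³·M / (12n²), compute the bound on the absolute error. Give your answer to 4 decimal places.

|E| ≤ (5)³·14 / (12·3²) = 1750/108 = 16.2037.

16.2037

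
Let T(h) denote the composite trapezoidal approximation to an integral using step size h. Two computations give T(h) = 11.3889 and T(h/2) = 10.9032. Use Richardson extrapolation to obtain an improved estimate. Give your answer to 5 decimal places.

R = (4·T(h/2) − T(h)) / 3 = (4·10.9032 − 11.3889)/3 = (32.2239)/3 = 10.74130.

10.74130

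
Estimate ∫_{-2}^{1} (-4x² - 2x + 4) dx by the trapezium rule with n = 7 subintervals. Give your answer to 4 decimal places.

h = (1 − (-2))/7 = 0.428571.
Nodes x₀,…,x₇ = -2, -1.571429, -1.142857, -0.714286, -0.285714, 0.142857, 0.571429, 1.
f(x) = -4x² - 2x + 4: f₀=-8, f₁=-2.734694, f₂=1.061224, f₃=3.387755, f₄=4.244898, f₅=3.632653, f₆=1.551020, f₇=-2.
(h/2)·[f₀ + 2f₁ + 2f₂ + 2f₃ + 2f₄ + 2f₅ + 2f₆ + f₇] = 0.214286·(12.285714) = 2.6327.

2.6327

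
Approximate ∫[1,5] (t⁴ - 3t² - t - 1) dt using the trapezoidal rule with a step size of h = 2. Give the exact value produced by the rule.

h = (5 − 1)/2 = 2.
Nodes t₀,…,t₂ = 1, 3, 5.
f(t) = t⁴ - 3t² - t - 1: f₀=-4, f₁=50, f₂=544.
(h/2)·[f₀ + 2f₁ + f₂] = 1·(640) = 640.

640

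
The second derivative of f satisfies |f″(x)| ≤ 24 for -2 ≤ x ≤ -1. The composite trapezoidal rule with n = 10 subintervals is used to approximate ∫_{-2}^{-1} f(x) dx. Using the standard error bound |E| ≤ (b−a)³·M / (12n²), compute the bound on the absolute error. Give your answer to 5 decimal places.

0.02000

|E| ≤ (1)³·24 / (12·10²) = 24/1200 = 0.02000.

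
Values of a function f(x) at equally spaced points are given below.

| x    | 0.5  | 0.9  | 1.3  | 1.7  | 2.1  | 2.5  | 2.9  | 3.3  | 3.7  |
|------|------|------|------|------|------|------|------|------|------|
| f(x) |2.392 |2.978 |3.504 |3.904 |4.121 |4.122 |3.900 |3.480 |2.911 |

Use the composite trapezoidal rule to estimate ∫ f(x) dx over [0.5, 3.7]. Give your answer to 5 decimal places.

11.46420

h = 0.4, n = 8.
(h/2)·[y₀ + 2y₁ + 2y₂ + 2y₃ + 2y₄ + 2y₅ + 2y₆ + 2y₇ + y₈] = 0.2·(57.321) = 11.46420.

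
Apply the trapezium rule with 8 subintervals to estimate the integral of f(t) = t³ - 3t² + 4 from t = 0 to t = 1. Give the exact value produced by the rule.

3.24609375

h = (1 − 0)/8 = 0.125.
Nodes t₀,…,t₈ = 0, 0.125, 0.25, 0.375, 0.5, 0.625, 0.75, 0.875, 1.
f(t) = t³ - 3t² + 4: f₀=4, f₁=3.955078125, f₂=3.828125, f₃=3.630859375, f₄=3.375, f₅=3.072265625, f₆=2.734375, f₇=2.373046875, f₈=2.
(h/2)·[f₀ + 2f₁ + 2f₂ + 2f₃ + 2f₄ + 2f₅ + 2f₆ + 2f₇ + f₈] = 0.0625·(51.9375) = 3.24609375.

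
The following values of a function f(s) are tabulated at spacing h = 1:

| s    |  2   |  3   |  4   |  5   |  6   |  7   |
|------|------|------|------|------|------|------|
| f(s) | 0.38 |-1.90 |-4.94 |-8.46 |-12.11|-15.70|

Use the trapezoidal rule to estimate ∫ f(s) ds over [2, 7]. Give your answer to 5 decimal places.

-35.07000

h = 1, n = 5.
(h/2)·[y₀ + 2y₁ + 2y₂ + 2y₃ + 2y₄ + y₅] = 0.5·(-70.14) = -35.07000.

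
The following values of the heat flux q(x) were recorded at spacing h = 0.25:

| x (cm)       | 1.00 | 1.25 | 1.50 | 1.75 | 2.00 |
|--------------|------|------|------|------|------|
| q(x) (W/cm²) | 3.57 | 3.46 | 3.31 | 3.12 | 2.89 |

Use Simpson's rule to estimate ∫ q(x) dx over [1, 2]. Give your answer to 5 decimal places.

3.28333

h = 0.25, n = 4.
(h/3)·[y₀ + 4y₁ + 2y₂ + 4y₃ + y₄] = 0.083333·(39.40) = 3.28333.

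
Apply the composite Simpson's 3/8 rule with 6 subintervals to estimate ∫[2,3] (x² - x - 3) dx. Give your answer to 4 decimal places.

h = (3 − 2)/6 = 0.166667.
Nodes x₀,…,x₆ = 2, 2.166667, 2.333333, 2.5, 2.666667, 2.833333, 3.
f(x) = x² - x - 3: f₀=-1, f₁=-0.472222, f₂=0.111111, f₃=0.75, f₄=1.444444, f₅=2.194444, f₆=3.
(3h/8)·[f₀ + 3f₁ + 3f₂ + 2f₃ + 3f₄ + 3f₅ + f₆] = 0.0625·(13.333333) = 0.8333.

0.8333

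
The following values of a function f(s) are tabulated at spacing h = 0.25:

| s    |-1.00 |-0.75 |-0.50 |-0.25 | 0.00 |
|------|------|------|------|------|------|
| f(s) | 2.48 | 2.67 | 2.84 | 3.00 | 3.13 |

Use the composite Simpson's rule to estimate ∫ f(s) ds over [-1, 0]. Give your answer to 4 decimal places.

h = 0.25, n = 4.
(h/3)·[y₀ + 4y₁ + 2y₂ + 4y₃ + y₄] = 0.083333·(33.97) = 2.8308.

2.8308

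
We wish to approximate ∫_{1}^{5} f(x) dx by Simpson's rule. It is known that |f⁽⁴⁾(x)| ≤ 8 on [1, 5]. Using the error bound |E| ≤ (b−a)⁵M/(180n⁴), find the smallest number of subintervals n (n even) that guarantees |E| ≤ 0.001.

16

Need 8192/(180n⁴) ≤ 0.001.
n⁴ ≥ 8192/(180·0.001) = 45511.1 ⇒ n ≥ 14.6059, so the smallest even n is 16. (n must be even for Simpson's rule.)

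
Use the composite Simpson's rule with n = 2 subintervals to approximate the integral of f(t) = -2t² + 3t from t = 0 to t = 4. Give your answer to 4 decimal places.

-18.6667

h = (4 − 0)/2 = 2.
Nodes t₀,…,t₂ = 0, 2, 4.
f(t) = -2t² + 3t: f₀=0, f₁=-2, f₂=-20.
(h/3)·[f₀ + 4f₁ + f₂] = 0.666667·(-28) = -18.6667.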